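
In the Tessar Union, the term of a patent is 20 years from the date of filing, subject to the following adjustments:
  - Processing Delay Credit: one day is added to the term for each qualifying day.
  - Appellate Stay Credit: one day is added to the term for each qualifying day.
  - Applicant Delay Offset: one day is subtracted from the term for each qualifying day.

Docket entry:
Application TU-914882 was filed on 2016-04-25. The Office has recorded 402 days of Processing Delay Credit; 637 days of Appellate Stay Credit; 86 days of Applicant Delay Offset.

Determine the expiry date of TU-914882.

Base term: filing date + 20 years → 25 April 2036.
Processing Delay Credit: +402 days → 1 June 2037.
Appellate Stay Credit: +637 days → 28 February 2039.
Applicant Delay Offset: −86 days → 4 December 2038.

2038-12-04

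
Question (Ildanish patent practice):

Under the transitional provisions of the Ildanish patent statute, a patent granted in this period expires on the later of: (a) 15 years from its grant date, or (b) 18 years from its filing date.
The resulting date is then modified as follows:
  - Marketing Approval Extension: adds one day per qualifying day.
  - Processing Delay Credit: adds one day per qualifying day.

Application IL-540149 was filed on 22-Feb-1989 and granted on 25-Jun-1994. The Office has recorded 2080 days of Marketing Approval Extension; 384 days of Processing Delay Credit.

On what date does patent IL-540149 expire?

March 24, 2016

(a) grant + 15 years → 25 June 2009.
(b) filing + 18 years → 22 February 2007.
Later of the two: 25 June 2009.
Marketing Approval Extension: +2080 days → 6 March 2015.
Processing Delay Credit: +384 days → 24 March 2016.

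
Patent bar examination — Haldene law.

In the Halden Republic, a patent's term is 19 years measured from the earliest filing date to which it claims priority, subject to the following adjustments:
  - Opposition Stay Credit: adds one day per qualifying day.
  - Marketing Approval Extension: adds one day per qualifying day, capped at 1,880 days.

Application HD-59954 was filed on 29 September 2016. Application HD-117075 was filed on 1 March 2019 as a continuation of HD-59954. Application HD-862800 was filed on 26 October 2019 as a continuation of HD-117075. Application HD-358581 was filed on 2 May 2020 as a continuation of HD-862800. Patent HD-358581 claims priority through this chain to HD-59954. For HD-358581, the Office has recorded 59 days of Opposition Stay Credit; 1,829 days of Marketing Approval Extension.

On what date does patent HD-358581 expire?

Earliest priority filing: 29 September 2016.
Base term: 29 September 2016 + 19 years → 29 September 2035.
Opposition Stay Credit: +59 days → 27 November 2035.
Marketing Approval Extension: 1829 days (within the 1880-day cap) → +1829 days → 29 November 2040.

November 29, 2040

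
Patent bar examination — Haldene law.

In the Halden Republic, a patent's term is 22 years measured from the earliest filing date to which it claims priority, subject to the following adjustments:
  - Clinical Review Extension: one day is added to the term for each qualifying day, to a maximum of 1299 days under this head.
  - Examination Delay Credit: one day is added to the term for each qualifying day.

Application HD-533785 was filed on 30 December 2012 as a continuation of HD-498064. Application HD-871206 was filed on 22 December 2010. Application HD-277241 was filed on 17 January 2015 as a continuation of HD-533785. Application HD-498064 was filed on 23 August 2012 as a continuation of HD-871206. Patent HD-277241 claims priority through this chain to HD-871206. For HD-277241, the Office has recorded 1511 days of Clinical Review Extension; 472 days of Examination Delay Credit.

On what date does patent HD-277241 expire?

Earliest priority filing: 22 December 2010.
Base term: 22 December 2010 + 22 years → 22 December 2032.
Clinical Review Extension: 1511 days claimed exceeds the 1299-day cap, so +1299 days → 13 July 2036.
Examination Delay Credit: +472 days → 28 October 2037.

2037-10-28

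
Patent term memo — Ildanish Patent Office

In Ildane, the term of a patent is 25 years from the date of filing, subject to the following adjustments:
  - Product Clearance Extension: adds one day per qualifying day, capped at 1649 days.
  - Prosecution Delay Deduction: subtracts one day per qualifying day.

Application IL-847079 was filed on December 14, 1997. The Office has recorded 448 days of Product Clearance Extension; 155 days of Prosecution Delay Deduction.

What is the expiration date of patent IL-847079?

Base term: filing date + 25 years → 14 December 2022.
Product Clearance Extension: 448 days (within the 1649-day cap) → +448 days → 6 March 2024.
Prosecution Delay Deduction: −155 days → 3 October 2023.

October 3, 2023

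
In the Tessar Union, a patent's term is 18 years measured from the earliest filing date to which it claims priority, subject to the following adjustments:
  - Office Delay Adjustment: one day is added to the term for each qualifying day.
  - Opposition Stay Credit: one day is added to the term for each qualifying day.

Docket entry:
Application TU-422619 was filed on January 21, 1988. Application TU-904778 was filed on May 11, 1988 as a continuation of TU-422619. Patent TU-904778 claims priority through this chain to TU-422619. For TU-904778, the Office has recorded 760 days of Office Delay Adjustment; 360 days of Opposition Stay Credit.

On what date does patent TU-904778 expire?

2009-02-14

Earliest priority filing: 21 January 1988.
Base term: 21 January 1988 + 18 years → 21 January 2006.
Office Delay Adjustment: +760 days → 20 February 2008.
Opposition Stay Credit: +360 days → 14 February 2009.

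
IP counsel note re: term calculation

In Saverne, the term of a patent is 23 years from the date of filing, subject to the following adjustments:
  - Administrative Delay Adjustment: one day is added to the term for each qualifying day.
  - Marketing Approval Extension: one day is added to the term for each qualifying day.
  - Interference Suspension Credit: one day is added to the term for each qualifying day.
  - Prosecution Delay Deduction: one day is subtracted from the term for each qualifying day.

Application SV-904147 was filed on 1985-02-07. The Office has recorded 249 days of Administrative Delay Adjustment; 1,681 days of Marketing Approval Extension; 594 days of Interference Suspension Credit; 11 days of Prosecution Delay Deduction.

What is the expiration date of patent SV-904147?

December 25, 2014

Base term: filing date + 23 years → 7 February 2008.
Administrative Delay Adjustment: +249 days → 13 October 2008.
Marketing Approval Extension: +1681 days → 21 May 2013.
Interference Suspension Credit: +594 days → 5 January 2015.
Prosecution Delay Deduction: −11 days → 25 December 2014.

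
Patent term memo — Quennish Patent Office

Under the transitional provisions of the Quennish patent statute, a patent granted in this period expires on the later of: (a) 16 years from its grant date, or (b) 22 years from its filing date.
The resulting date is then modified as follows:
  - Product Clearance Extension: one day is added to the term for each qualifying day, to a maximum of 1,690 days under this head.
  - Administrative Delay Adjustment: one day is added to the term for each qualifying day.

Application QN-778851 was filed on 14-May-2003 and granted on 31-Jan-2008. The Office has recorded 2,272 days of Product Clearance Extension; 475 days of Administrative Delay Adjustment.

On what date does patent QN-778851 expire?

(a) grant + 16 years → 31 January 2024.
(b) filing + 22 years → 14 May 2025.
Later of the two: 14 May 2025.
Product Clearance Extension: 2272 days claimed exceeds the 1690-day cap, so +1690 days → 29 December 2029.
Administrative Delay Adjustment: +475 days → 18 April 2031.

2031-04-18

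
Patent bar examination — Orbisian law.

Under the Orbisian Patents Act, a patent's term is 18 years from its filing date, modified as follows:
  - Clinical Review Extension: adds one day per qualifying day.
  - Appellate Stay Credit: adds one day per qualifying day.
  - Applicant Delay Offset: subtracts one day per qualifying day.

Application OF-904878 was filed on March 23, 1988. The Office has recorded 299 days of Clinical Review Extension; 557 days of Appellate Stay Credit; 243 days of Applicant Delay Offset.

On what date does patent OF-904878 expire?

Base term: filing date + 18 years → 23 March 2006.
Clinical Review Extension: +299 days → 16 January 2007.
Appellate Stay Credit: +557 days → 26 July 2008.
Applicant Delay Offset: −243 days → 26 November 2007.

2007-11-26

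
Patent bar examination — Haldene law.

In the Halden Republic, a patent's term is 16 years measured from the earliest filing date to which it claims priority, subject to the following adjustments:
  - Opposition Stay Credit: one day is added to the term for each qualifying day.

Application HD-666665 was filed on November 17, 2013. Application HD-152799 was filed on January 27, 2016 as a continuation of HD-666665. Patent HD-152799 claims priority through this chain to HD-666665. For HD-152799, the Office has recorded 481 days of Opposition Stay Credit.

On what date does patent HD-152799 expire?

Earliest priority filing: 17 November 2013.
Base term: 17 November 2013 + 16 years → 17 November 2029.
Opposition Stay Credit: +481 days → 13 March 2031.

2031-03-13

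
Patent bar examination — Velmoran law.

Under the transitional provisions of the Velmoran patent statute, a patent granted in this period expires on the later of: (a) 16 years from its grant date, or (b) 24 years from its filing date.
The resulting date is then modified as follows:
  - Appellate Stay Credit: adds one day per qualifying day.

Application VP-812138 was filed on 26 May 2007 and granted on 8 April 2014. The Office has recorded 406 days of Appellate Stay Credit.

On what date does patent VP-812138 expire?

2032-07-05

(a) grant + 16 years → 8 April 2030.
(b) filing + 24 years → 26 May 2031.
Later of the two: 26 May 2031.
Appellate Stay Credit: +406 days → 5 July 2032.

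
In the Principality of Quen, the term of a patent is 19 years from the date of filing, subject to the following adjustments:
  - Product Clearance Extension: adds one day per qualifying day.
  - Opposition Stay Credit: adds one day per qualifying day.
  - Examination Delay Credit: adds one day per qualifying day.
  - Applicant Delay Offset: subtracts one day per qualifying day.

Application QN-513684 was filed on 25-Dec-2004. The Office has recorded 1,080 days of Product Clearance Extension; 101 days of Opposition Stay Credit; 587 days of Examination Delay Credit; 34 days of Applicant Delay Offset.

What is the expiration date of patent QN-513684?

Base term: filing date + 19 years → 25 December 2023.
Product Clearance Extension: +1080 days → 9 December 2026.
Opposition Stay Credit: +101 days → 20 March 2027.
Examination Delay Credit: +587 days → 27 October 2028.
Applicant Delay Offset: −34 days → 23 September 2028.

2028-09-23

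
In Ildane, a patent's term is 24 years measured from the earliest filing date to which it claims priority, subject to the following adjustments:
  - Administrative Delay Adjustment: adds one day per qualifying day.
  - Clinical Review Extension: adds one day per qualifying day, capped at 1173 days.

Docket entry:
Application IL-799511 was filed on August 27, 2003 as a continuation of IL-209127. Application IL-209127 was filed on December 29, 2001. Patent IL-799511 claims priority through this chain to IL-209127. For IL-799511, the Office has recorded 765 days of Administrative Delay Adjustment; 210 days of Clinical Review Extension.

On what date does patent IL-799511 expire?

2028-08-30

Earliest priority filing: 29 December 2001.
Base term: 29 December 2001 + 24 years → 29 December 2025.
Administrative Delay Adjustment: +765 days → 2 February 2028.
Clinical Review Extension: 210 days (within the 1173-day cap) → +210 days → 30 August 2028.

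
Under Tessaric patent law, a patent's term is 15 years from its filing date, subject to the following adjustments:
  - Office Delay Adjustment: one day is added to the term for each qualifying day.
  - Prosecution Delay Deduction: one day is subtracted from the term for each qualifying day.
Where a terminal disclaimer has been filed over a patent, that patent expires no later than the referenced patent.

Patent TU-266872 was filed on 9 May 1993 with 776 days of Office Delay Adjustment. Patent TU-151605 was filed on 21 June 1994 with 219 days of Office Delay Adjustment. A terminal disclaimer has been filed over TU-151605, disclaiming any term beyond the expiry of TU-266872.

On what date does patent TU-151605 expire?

Natural term of TU-151605:
  Base: filing + 15 years → 21 June 2009.
  Office Delay Adjustment: +219 days → 26 January 2010.
Expiry of referenced patent TU-266872:
  Base: filing + 15 years → 9 May 2008.
  Office Delay Adjustment: +776 days → 24 June 2010.
Terminal disclaimer: TU-151605 expires on the earlier of 26 January 2010 and 24 June 2010.

January 26, 2010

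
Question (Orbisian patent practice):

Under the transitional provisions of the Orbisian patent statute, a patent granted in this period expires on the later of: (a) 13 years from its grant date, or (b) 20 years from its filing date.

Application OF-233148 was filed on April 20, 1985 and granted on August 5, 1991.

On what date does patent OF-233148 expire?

2005-04-20

(a) grant + 13 years → 5 August 2004.
(b) filing + 20 years → 20 April 2005.
Later of the two: 20 April 2005.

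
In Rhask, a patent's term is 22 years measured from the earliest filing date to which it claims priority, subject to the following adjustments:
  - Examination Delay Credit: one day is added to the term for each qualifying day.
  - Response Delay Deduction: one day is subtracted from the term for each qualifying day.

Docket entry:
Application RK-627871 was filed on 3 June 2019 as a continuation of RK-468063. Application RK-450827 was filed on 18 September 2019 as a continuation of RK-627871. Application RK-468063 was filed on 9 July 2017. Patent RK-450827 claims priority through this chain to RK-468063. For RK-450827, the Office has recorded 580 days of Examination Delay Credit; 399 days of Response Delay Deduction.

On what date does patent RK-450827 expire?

2040-01-06

Earliest priority filing: 9 July 2017.
Base term: 9 July 2017 + 22 years → 9 July 2039.
Examination Delay Credit: +580 days → 8 February 2041.
Response Delay Deduction: −399 days → 6 January 2040.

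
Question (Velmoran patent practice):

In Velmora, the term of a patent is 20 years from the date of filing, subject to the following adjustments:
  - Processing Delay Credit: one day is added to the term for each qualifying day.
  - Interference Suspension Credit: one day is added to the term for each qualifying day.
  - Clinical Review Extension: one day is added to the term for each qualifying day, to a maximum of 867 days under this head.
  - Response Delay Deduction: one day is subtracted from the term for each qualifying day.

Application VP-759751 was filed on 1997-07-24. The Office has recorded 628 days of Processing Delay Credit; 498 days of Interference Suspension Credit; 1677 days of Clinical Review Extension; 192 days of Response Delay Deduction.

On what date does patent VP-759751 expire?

Base term: filing date + 20 years → 24 July 2017.
Processing Delay Credit: +628 days → 13 April 2019.
Interference Suspension Credit: +498 days → 23 August 2020.
Clinical Review Extension: 1677 days claimed exceeds the 867-day cap, so +867 days → 7 January 2023.
Response Delay Deduction: −192 days → 29 June 2022.

June 29, 2022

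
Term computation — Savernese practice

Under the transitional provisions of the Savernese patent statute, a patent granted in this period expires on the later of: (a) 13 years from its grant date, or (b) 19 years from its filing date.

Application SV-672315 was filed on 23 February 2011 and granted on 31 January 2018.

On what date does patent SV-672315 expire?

2031-01-31

(a) grant + 13 years → 31 January 2031.
(b) filing + 19 years → 23 February 2030.
Later of the two: 31 January 2031.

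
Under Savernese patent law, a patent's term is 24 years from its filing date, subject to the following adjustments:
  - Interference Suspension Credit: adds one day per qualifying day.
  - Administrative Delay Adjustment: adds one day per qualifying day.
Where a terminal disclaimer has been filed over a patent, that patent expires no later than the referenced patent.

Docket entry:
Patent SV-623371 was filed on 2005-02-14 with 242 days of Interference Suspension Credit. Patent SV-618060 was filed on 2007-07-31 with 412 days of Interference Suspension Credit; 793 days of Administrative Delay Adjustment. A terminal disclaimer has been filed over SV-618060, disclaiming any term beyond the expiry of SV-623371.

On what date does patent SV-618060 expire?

October 14, 2029

Natural term of SV-618060:
  Base: filing + 24 years → 31 July 2031.
  Interference Suspension Credit: +412 days → 15 September 2032.
  Administrative Delay Adjustment: +793 days → 17 November 2034.
Expiry of referenced patent SV-623371:
  Base: filing + 24 years → 14 February 2029.
  Interference Suspension Credit: +242 days → 14 October 2029.
Terminal disclaimer: SV-618060 expires on the earlier of 17 November 2034 and 14 October 2029.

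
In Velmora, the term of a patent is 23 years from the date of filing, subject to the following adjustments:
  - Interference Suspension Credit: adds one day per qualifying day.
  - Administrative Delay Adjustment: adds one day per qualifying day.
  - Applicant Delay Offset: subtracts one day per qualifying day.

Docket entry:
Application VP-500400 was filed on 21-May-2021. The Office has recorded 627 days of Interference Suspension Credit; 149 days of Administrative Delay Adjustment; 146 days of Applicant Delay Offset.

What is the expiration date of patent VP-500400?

Base term: filing date + 23 years → 21 May 2044.
Interference Suspension Credit: +627 days → 7 February 2046.
Administrative Delay Adjustment: +149 days → 6 July 2046.
Applicant Delay Offset: −146 days → 10 February 2046.

2046-02-10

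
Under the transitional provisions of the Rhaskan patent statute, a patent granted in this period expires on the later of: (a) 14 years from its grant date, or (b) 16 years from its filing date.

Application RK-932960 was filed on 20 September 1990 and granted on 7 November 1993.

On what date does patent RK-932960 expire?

(a) grant + 14 years → 7 November 2007.
(b) filing + 16 years → 20 September 2006.
Later of the two: 7 November 2007.

2007-11-07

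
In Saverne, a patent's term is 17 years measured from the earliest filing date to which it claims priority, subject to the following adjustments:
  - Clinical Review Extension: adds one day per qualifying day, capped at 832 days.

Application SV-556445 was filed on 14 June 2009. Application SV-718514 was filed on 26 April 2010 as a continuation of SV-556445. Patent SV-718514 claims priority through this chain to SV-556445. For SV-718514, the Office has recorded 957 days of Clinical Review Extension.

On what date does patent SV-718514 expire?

Earliest priority filing: 14 June 2009.
Base term: 14 June 2009 + 17 years → 14 June 2026.
Clinical Review Extension: 957 days claimed exceeds the 832-day cap, so +832 days → 23 September 2028.

2028-09-23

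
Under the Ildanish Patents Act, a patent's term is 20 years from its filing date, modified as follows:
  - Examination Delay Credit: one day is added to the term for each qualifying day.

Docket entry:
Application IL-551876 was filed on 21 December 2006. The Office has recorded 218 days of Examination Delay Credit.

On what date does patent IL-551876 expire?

Base term: filing date + 20 years → 21 December 2026.
Examination Delay Credit: +218 days → 27 July 2027.

July 27, 2027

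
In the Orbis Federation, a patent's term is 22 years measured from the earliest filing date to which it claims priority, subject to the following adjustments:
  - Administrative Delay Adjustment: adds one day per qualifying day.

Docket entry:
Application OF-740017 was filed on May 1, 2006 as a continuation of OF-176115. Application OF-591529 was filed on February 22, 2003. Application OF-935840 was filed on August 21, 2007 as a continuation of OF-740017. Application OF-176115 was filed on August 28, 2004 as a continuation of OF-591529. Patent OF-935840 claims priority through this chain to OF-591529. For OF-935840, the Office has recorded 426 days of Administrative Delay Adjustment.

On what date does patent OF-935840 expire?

2026-04-24

Earliest priority filing: 22 February 2003.
Base term: 22 February 2003 + 22 years → 22 February 2025.
Administrative Delay Adjustment: +426 days → 24 April 2026.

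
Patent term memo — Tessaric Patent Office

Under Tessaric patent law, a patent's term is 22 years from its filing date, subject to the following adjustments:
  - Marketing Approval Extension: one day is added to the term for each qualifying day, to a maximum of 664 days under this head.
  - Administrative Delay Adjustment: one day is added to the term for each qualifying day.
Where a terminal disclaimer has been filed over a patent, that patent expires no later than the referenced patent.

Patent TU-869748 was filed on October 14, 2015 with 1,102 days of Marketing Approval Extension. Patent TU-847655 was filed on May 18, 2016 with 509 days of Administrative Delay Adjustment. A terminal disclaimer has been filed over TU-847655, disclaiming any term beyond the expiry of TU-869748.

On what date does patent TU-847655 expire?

August 9, 2039

Natural term of TU-847655:
  Base: filing + 22 years → 18 May 2038.
  Administrative Delay Adjustment: +509 days → 9 October 2039.
Expiry of referenced patent TU-869748:
  Base: filing + 22 years → 14 October 2037.
  Marketing Approval Extension: 1102 days claimed exceeds the 664-day cap, so +664 days → 9 August 2039.
Terminal disclaimer: TU-847655 expires on the earlier of 9 October 2039 and 9 August 2039.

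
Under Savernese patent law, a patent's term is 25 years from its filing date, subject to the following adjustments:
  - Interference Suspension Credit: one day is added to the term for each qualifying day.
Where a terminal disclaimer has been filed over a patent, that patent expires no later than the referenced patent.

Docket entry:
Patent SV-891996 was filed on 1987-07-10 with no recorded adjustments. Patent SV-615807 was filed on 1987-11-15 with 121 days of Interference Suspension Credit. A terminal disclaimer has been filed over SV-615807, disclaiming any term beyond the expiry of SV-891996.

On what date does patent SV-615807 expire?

2012-07-10

Natural term of SV-615807:
  Base: filing + 25 years → 15 November 2012.
  Interference Suspension Credit: +121 days → 16 March 2013.
Expiry of referenced patent SV-891996:
  Base: filing + 25 years → 10 July 2012.
Terminal disclaimer: SV-615807 expires on the earlier of 16 March 2013 and 10 July 2012.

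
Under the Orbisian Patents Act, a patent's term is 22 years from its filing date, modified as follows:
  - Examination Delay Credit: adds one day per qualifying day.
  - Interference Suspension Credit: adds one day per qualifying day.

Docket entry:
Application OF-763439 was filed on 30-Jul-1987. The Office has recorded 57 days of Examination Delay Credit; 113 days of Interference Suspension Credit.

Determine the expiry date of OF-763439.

January 16, 2010

Base term: filing date + 22 years → 30 July 2009.
Examination Delay Credit: +57 days → 25 September 2009.
Interference Suspension Credit: +113 days → 16 January 2010.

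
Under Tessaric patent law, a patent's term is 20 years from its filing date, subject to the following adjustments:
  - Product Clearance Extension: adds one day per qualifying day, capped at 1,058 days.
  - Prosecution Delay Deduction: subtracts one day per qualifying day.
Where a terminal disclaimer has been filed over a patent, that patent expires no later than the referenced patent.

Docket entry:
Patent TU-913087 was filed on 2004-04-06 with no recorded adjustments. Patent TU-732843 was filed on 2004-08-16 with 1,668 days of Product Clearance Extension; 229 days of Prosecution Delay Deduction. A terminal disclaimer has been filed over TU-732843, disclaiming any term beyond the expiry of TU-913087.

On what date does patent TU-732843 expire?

Natural term of TU-732843:
  Base: filing + 20 years → 16 August 2024.
  Product Clearance Extension: 1668 days claimed exceeds the 1058-day cap, so +1058 days → 10 July 2027.
  Prosecution Delay Deduction: −229 days → 23 November 2026.
Expiry of referenced patent TU-913087:
  Base: filing + 20 years → 6 April 2024.
Terminal disclaimer: TU-732843 expires on the earlier of 23 November 2026 and 6 April 2024.

2024-04-06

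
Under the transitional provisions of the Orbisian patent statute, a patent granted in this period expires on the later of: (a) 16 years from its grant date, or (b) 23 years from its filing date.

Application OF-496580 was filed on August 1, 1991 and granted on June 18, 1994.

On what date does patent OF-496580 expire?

August 1, 2014

(a) grant + 16 years → 18 June 2010.
(b) filing + 23 years → 1 August 2014.
Later of the two: 1 August 2014.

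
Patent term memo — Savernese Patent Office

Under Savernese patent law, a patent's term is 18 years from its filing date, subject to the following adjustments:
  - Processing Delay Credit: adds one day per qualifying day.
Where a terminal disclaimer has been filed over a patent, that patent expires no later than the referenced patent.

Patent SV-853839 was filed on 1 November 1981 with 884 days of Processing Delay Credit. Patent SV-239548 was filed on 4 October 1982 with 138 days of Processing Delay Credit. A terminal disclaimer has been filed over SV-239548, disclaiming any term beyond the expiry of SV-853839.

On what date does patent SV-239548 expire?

Natural term of SV-239548:
  Base: filing + 18 years → 4 October 2000.
  Processing Delay Credit: +138 days → 19 February 2001.
Expiry of referenced patent SV-853839:
  Base: filing + 18 years → 1 November 1999.
  Processing Delay Credit: +884 days → 3 April 2002.
Terminal disclaimer: SV-239548 expires on the earlier of 19 February 2001 and 3 April 2002.

February 19, 2001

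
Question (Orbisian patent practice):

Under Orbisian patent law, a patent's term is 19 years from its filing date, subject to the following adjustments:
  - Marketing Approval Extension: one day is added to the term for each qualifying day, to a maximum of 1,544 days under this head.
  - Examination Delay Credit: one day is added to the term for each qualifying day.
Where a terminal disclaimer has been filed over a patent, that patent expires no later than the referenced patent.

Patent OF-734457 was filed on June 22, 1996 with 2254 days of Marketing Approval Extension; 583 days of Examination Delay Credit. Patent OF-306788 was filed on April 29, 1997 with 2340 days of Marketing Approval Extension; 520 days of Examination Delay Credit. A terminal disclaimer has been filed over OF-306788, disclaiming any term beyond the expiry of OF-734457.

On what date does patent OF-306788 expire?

Natural term of OF-306788:
  Base: filing + 19 years → 29 April 2016.
  Marketing Approval Extension: 2340 days claimed exceeds the 1544-day cap, so +1544 days → 21 July 2020.
  Examination Delay Credit: +520 days → 23 December 2021.
Expiry of referenced patent OF-734457:
  Base: filing + 19 years → 22 June 2015.
  Marketing Approval Extension: 2254 days claimed exceeds the 1544-day cap, so +1544 days → 13 September 2019.
  Examination Delay Credit: +583 days → 18 April 2021.
Terminal disclaimer: OF-306788 expires on the earlier of 23 December 2021 and 18 April 2021.

April 18, 2021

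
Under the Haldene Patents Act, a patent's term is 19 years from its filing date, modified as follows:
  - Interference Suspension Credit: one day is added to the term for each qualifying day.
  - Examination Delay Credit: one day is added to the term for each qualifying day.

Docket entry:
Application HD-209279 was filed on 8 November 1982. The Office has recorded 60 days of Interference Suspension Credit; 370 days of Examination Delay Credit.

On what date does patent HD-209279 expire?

Base term: filing date + 19 years → 8 November 2001.
Interference Suspension Credit: +60 days → 7 January 2002.
Examination Delay Credit: +370 days → 12 January 2003.

January 12, 2003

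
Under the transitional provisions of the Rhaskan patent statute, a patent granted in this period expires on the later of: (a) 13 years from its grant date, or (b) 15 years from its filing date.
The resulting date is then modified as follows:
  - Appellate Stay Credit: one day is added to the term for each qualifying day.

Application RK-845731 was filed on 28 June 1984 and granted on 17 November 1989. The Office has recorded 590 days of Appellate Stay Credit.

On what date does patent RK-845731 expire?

June 29, 2004

(a) grant + 13 years → 17 November 2002.
(b) filing + 15 years → 28 June 1999.
Later of the two: 17 November 2002.
Appellate Stay Credit: +590 days → 29 June 2004.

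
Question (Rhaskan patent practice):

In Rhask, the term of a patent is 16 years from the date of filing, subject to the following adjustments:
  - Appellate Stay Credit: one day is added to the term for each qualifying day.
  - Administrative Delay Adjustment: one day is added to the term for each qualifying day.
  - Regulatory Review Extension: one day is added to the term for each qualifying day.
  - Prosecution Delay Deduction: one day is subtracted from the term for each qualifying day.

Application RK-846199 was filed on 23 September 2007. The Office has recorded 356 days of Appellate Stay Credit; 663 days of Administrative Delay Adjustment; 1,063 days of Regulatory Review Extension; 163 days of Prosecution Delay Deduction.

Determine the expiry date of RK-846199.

Base term: filing date + 16 years → 23 September 2023.
Appellate Stay Credit: +356 days → 13 September 2024.
Administrative Delay Adjustment: +663 days → 8 July 2026.
Regulatory Review Extension: +1063 days → 5 June 2029.
Prosecution Delay Deduction: −163 days → 24 December 2028.

December 24, 2028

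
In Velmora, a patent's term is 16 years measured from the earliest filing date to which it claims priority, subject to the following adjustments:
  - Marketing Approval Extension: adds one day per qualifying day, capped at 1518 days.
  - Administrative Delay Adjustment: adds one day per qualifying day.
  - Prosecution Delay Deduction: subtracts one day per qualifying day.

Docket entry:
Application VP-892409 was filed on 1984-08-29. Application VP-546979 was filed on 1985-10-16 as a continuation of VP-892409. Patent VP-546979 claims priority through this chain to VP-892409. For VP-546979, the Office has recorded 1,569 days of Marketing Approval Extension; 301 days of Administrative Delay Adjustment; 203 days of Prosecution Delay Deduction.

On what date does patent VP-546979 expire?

January 31, 2005

Earliest priority filing: 29 August 1984.
Base term: 29 August 1984 + 16 years → 29 August 2000.
Marketing Approval Extension: 1569 days claimed exceeds the 1518-day cap, so +1518 days → 25 October 2004.
Administrative Delay Adjustment: +301 days → 22 August 2005.
Prosecution Delay Deduction: −203 days → 31 January 2005.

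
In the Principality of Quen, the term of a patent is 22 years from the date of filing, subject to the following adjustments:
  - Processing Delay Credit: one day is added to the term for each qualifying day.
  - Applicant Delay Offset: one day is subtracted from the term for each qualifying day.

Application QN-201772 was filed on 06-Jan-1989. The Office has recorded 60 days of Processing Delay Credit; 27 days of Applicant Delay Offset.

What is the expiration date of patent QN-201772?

Base term: filing date + 22 years → 6 January 2011.
Processing Delay Credit: +60 days → 7 March 2011.
Applicant Delay Offset: −27 days → 8 February 2011.

2011-02-08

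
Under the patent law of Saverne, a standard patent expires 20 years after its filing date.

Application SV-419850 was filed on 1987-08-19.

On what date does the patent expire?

Filing date + 20 years → 19 August 2007.

2007-08-19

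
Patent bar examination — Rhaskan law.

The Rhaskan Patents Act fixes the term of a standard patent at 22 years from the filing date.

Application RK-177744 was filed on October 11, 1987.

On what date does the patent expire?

Filing date + 22 years → 11 October 2009.

2009-10-11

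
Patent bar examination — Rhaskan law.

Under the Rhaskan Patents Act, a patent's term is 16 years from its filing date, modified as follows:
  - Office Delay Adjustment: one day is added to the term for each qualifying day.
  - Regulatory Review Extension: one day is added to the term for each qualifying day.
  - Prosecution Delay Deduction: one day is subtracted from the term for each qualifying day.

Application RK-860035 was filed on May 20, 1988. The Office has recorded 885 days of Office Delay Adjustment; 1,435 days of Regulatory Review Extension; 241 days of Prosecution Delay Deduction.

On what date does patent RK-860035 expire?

January 28, 2010

Base term: filing date + 16 years → 20 May 2004.
Office Delay Adjustment: +885 days → 22 October 2006.
Regulatory Review Extension: +1435 days → 26 September 2010.
Prosecution Delay Deduction: −241 days → 28 January 2010.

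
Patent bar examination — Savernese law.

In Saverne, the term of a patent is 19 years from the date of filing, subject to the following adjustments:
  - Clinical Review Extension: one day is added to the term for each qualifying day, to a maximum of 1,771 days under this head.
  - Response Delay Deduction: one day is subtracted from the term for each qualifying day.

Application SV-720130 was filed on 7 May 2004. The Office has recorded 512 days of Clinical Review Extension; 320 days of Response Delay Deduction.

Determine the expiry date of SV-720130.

2023-11-15

Base term: filing date + 19 years → 7 May 2023.
Clinical Review Extension: 512 days (within the 1771-day cap) → +512 days → 30 September 2024.
Response Delay Deduction: −320 days → 15 November 2023.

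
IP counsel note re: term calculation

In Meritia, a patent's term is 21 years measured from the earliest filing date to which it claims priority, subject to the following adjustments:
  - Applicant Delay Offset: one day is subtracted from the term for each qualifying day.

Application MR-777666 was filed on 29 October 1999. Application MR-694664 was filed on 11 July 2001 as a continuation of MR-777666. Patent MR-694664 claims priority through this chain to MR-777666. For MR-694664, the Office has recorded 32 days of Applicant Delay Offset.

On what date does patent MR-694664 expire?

Earliest priority filing: 29 October 1999.
Base term: 29 October 1999 + 21 years → 29 October 2020.
Applicant Delay Offset: −32 days → 27 September 2020.

September 27, 2020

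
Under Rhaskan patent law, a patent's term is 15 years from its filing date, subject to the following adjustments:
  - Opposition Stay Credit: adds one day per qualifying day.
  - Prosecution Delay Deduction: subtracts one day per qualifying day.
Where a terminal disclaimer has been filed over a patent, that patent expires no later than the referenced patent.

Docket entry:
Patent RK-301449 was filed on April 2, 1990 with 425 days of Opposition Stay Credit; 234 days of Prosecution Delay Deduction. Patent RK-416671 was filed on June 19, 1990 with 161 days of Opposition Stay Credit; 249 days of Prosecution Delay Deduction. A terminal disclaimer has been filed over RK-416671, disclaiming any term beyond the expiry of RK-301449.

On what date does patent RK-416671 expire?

Natural term of RK-416671:
  Base: filing + 15 years → 19 June 2005.
  Opposition Stay Credit: +161 days → 27 November 2005.
  Prosecution Delay Deduction: −249 days → 23 March 2005.
Expiry of referenced patent RK-301449:
  Base: filing + 15 years → 2 April 2005.
  Opposition Stay Credit: +425 days → 1 June 2006.
  Prosecution Delay Deduction: −234 days → 10 October 2005.
Terminal disclaimer: RK-416671 expires on the earlier of 23 March 2005 and 10 October 2005.

2005-03-23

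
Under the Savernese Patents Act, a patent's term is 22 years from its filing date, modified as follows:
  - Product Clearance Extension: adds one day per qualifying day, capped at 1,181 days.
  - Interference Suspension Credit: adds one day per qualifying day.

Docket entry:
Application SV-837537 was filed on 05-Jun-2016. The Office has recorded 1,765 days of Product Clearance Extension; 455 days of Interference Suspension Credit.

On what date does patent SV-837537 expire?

November 27, 2042

Base term: filing date + 22 years → 5 June 2038.
Product Clearance Extension: 1765 days claimed exceeds the 1181-day cap, so +1181 days → 29 August 2041.
Interference Suspension Credit: +455 days → 27 November 2042.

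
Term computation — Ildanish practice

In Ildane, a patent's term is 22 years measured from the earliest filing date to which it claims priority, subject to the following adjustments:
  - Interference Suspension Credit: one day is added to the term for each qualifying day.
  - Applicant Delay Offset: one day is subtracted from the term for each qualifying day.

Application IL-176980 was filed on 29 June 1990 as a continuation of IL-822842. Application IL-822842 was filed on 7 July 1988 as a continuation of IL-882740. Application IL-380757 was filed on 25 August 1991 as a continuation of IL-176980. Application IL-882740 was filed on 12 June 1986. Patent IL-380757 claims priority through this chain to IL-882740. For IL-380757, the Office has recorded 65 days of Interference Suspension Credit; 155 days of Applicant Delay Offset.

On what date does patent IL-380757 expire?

Earliest priority filing: 12 June 1986.
Base term: 12 June 1986 + 22 years → 12 June 2008.
Interference Suspension Credit: +65 days → 16 August 2008.
Applicant Delay Offset: −155 days → 14 March 2008.

2008-03-14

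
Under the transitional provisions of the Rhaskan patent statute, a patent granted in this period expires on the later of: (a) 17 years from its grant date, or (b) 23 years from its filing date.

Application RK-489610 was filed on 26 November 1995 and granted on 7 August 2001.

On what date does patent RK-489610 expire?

2018-11-26

(a) grant + 17 years → 7 August 2018.
(b) filing + 23 years → 26 November 2018.
Later of the two: 26 November 2018.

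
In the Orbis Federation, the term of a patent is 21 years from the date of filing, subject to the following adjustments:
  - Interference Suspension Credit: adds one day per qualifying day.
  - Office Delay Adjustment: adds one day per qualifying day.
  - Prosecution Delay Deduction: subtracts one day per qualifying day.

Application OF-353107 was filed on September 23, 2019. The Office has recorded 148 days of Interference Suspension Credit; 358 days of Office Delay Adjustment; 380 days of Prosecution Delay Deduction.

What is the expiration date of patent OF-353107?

January 27, 2041

Base term: filing date + 21 years → 23 September 2040.
Interference Suspension Credit: +148 days → 18 February 2041.
Office Delay Adjustment: +358 days → 11 February 2042.
Prosecution Delay Deduction: −380 days → 27 January 2041.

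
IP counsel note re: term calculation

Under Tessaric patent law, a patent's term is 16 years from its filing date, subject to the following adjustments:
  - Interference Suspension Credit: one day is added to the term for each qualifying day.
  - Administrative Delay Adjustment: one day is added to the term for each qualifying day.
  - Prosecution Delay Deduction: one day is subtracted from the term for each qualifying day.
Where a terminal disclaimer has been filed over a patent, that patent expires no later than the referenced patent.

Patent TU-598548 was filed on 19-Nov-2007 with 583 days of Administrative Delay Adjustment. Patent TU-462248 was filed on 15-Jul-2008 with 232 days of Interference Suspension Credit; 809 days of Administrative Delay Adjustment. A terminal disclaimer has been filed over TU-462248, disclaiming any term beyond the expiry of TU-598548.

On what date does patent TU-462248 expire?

Natural term of TU-462248:
  Base: filing + 16 years → 15 July 2024.
  Interference Suspension Credit: +232 days → 4 March 2025.
  Administrative Delay Adjustment: +809 days → 22 May 2027.
Expiry of referenced patent TU-598548:
  Base: filing + 16 years → 19 November 2023.
  Administrative Delay Adjustment: +583 days → 24 June 2025.
Terminal disclaimer: TU-462248 expires on the earlier of 22 May 2027 and 24 June 2025.

2025-06-24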